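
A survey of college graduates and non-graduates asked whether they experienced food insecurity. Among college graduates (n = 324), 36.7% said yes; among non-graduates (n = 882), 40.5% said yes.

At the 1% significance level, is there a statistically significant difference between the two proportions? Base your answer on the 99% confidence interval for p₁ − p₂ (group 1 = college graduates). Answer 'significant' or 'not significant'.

Each SE is √(p̂(1−p̂)/n): √(0.3670·0.6330/324) = 0.02678 and √(0.4050·0.5950/882) = 0.01653.
SE(p̂₁ − p̂₂) = √(SE₁² + SE₂²) = √(0.0007171684 + 0.0002732409) = 0.03147, since the two samples are independent.
At 99% confidence z* = 2.576; margin = 2.576 × 0.03147 = 0.08107.
The difference is 0.3670 − 0.4050 = -0.0380, so the interval is -0.0380 ± 0.08107 = (-0.11907, 0.04307).
The interval (-0.11907, 0.04307) contains 0, so the difference is not significant.

not significant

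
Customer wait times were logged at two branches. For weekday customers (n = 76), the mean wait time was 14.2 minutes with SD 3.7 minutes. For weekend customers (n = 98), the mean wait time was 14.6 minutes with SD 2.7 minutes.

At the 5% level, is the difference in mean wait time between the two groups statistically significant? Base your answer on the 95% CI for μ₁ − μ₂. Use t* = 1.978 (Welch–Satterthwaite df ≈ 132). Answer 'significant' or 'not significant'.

not significant

Per-group SEs: s₁/√n₁ = 3.7/√76 = 0.4244, s₂/√n₂ = 2.7/√98 = 0.2727.
Unpooled SE of the difference: √(0.18011536 + 0.07436529) = 0.5045.
Margin of error = t* · SE = 1.978 × 0.5045 = 0.9979.
x̄₁ − x̄₂ = 14.2 − 14.6 = -0.4000.
CI: -0.4000 ± 0.9979 = (-1.3979, 0.5979).
The interval (-1.3979, 0.5979) contains 0, so the difference is not significant.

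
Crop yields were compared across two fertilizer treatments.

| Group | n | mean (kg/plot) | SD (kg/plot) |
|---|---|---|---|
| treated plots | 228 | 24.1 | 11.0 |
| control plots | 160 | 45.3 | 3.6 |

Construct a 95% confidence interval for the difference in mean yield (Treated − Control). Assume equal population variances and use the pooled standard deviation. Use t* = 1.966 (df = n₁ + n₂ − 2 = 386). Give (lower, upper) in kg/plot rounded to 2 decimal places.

s_p = √[((n₁−1)s₁² + (n₂−1)s₂²)/(n₁+n₂−2)] = √[(227·11.0² + 159·3.6²)/386] = 8.7462.
SE = 8.7462·√(1/228 + 1/160) = 0.9020.
With t* = 1.966, margin = 1.966 × 0.9020 = 1.7733.
x̄₁ − x̄₂ = 24.1 − 45.3 = -21.2000; interval -21.2000 ± 1.7733 = (-22.97, -19.43).

(-22.97, -19.43)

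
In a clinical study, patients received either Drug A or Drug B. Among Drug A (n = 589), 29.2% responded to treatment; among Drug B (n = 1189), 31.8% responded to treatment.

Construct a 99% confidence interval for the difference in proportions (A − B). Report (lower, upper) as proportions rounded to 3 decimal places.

(-0.085, 0.033)

SE₁ = √(p̂₁(1−p̂₁)/n₁) = √(0.2920·0.7080/589) = 0.01873; SE₂ = √(0.3180·0.6820/1189) = 0.01351.
Independent samples: SE of the difference = √(SE₁² + SE₂²) = √(0.0003508129 + 0.0001825201) = 0.02309.
z* for 99% confidence is 2.576, so the margin of error is 2.576 × 0.02309 = 0.05948.
Point estimate p̂₁ − p̂₂ = 0.2920 − 0.3180 = -0.0260.
-0.0260 ± 0.05948 → (-0.085, 0.033).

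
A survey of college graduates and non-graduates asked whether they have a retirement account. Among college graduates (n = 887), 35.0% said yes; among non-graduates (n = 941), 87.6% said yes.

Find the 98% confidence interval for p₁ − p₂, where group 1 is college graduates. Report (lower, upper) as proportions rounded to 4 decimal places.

SE₁ = √(p̂₁(1−p̂₁)/n₁) = √(0.3500·0.6500/887) = 0.01602; SE₂ = √(0.8760·0.1240/941) = 0.01074.
Independent samples: SE of the difference = √(SE₁² + SE₂²) = √(0.0002566404 + 0.0001153476) = 0.01929.
z* for 98% confidence is 2.326, so the margin of error is 2.326 × 0.01929 = 0.04487.
Point estimate p̂₁ − p̂₂ = 0.3500 − 0.8760 = -0.5260.
-0.5260 ± 0.04487 → (-0.5709, -0.4811).

(-0.5709, -0.4811)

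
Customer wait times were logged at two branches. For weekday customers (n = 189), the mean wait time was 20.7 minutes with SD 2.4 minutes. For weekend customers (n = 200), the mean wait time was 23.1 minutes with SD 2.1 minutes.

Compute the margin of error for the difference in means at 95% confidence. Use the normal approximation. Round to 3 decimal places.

0.449

Per-group SEs: s₁/√n₁ = 2.4/√189 = 0.1746, s₂/√n₂ = 2.1/√200 = 0.1485.
Unpooled SE of the difference: √(0.03048516 + 0.02205225) = 0.2292.
Margin of error = z* · SE = 1.960 × 0.2292 = 0.4492.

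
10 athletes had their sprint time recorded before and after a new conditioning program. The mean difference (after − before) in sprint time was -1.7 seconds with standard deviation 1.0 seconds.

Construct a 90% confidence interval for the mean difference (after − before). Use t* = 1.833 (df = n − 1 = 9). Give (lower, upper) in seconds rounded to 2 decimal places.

Paired design: SE = s_d/√n = 1.0/√10 = 0.3162.
t* = 1.833; margin of error = 1.833 × 0.3162 = 0.5796.
-1.7 ± 0.5796 → (-2.28, -1.12).

(-2.28, -1.12)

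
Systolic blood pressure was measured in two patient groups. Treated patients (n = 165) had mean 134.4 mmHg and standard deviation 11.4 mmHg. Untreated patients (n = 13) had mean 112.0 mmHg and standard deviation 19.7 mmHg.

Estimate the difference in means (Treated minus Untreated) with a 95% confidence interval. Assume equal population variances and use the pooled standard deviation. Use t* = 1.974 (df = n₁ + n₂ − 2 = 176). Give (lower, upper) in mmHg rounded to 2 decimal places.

Pooled variance s_p² = [164·11.4² + 12·19.7²] / (165+13−2) = 147.5598, so s_p = 12.1474.
SE_diff = s_p·√(1/n₁ + 1/n₂) = 12.1474·√(1/165 + 1/13) = 3.4993.
t* = 1.974; margin = 1.974 × 3.4993 = 6.9076.
Difference = 134.4 − 112.0 = 22.4000.
22.4000 ± 6.9076 → (15.49, 29.31).

(15.49, 29.31)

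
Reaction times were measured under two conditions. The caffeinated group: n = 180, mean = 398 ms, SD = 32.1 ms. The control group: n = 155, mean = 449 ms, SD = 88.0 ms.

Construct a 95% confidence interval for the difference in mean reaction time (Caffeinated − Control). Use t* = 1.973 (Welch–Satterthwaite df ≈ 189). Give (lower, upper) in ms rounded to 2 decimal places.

(-65.72, -36.28)

SE₁ = s₁/√n₁ = 32.1/√180 = 2.3926; SE₂ = 88.0/√155 = 7.0683.
Independent samples, unequal variances: SE_diff = √(SE₁² + SE₂²) = √(5.72453476 + 49.96086489) = 7.4623.
t* = 1.973, so margin of error = 1.973 × 7.4623 = 14.7231.
Difference in means = 398 − 449 = -51.0000.
-51.0000 ± 14.7231 → (-65.72, -36.28).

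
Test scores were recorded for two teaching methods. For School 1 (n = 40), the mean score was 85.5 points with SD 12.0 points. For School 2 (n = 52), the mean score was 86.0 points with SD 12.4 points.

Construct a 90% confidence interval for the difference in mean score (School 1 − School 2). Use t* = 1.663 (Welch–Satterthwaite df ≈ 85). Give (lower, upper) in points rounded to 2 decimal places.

(-4.76, 3.76)

SE₁ = s₁/√n₁ = 12.0/√40 = 1.8974; SE₂ = 12.4/√52 = 1.7196.
Independent samples, unequal variances: SE_diff = √(SE₁² + SE₂²) = √(3.60012676 + 2.95702416) = 2.5607.
t* = 1.663, so margin of error = 1.663 × 2.5607 = 4.2584.
Difference in means = 85.5 − 86.0 = -0.5000.
-0.5000 ± 4.2584 → (-4.76, 3.76).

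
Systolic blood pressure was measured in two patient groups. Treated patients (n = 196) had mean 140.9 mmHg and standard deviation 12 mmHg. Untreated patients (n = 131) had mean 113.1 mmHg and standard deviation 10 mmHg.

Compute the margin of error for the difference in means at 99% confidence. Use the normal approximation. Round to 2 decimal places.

3.15

SE₁ = s₁/√n₁ = 12/√196 = 0.8571; SE₂ = 10/√131 = 0.8737.
Independent samples, unequal variances: SE_diff = √(SE₁² + SE₂²) = √(0.73462041 + 0.76335169) = 1.2239.
z* = 2.576, so margin of error = 2.576 × 1.2239 = 3.1528.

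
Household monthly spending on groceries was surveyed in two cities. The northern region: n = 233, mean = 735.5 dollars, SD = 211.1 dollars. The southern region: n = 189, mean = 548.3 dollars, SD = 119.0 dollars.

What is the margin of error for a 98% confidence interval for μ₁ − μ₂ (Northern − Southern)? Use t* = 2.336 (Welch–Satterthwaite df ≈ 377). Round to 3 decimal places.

Per-group SEs: s₁/√n₁ = 211.1/√233 = 13.8296, s₂/√n₂ = 119.0/√189 = 8.6560.
Unpooled SE of the difference: √(191.25783616 + 74.926336) = 16.3152.
Margin of error = t* · SE = 2.336 × 16.3152 = 38.1123.

38.112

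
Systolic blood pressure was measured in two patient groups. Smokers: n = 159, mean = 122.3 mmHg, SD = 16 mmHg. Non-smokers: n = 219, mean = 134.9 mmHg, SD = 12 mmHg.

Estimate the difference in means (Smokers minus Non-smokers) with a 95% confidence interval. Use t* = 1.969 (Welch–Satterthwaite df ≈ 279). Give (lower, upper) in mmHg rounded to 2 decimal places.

Per-group SEs: s₁/√n₁ = 16/√159 = 1.2689, s₂/√n₂ = 12/√219 = 0.8109.
Unpooled SE of the difference: √(1.61010721 + 0.65755881) = 1.5059.
Margin of error = t* · SE = 1.969 × 1.5059 = 2.9651.
x̄₁ − x̄₂ = 122.3 − 134.9 = -12.6000.
CI: -12.6000 ± 2.9651 = (-15.57, -9.63).

(-15.57, -9.63)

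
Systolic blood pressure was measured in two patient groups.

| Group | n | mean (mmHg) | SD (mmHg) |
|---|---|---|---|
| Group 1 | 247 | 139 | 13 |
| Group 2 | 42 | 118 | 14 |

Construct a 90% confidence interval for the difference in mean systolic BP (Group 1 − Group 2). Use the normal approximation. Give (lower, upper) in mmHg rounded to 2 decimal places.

(17.19, 24.81)

Per-group SEs: s₁/√n₁ = 13/√247 = 0.8272, s₂/√n₂ = 14/√42 = 2.1602.
Unpooled SE of the difference: √(0.68425984 + 4.66646404) = 2.3132.
Margin of error = z* · SE = 1.645 × 2.3132 = 3.8052.
x̄₁ − x̄₂ = 139 − 118 = 21.0000.
CI: 21.0000 ± 3.8052 = (17.19, 24.81).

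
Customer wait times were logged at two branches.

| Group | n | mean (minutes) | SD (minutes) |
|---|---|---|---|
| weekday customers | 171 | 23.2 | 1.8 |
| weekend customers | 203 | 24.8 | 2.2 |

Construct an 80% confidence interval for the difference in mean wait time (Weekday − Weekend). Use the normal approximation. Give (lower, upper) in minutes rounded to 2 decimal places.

Per-group SEs: s₁/√n₁ = 1.8/√171 = 0.1376, s₂/√n₂ = 2.2/√203 = 0.1544.
Unpooled SE of the difference: √(0.01893376 + 0.02383936) = 0.2068.
Margin of error = z* · SE = 1.282 × 0.2068 = 0.2651.
x̄₁ − x̄₂ = 23.2 − 24.8 = -1.6000.
CI: -1.6000 ± 0.2651 = (-1.87, -1.33).

(-1.87, -1.33)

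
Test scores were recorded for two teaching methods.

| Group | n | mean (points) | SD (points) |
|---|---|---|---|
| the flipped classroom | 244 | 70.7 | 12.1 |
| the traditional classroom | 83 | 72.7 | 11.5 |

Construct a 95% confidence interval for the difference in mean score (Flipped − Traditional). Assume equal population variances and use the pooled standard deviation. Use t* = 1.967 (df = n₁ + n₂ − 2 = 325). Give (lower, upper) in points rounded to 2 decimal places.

s_p = √[((n₁−1)s₁² + (n₂−1)s₂²)/(n₁+n₂−2)] = √[(243·12.1² + 82·11.5²)/325] = 11.9515.
SE = 11.9515·√(1/244 + 1/83) = 1.5187.
With t* = 1.967, margin = 1.967 × 1.5187 = 2.9873.
x̄₁ − x̄₂ = 70.7 − 72.7 = -2.0000; interval -2.0000 ± 2.9873 = (-4.99, 0.99).

(-4.99, 0.99)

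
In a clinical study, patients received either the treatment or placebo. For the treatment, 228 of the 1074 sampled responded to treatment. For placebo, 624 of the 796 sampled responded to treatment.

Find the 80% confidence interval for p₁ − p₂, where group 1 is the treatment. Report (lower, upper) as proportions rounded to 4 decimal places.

(-0.5962, -0.5470)

Sample proportions: 228/1074 = 0.2123, 624/796 = 0.7839.
Each SE is √(p̂(1−p̂)/n): √(0.2123·0.7877/1074) = 0.01248 and √(0.7839·0.2161/796) = 0.01459.
SE(p̂₁ − p̂₂) = √(SE₁² + SE₂²) = √(0.0001557504 + 0.0002128681) = 0.01920, since the two samples are independent.
At 80% confidence z* = 1.282; margin = 1.282 × 0.01920 = 0.02461.
The difference is 0.2123 − 0.7839 = -0.5716, so the interval is -0.5716 ± 0.02461 = (-0.5962, -0.5470).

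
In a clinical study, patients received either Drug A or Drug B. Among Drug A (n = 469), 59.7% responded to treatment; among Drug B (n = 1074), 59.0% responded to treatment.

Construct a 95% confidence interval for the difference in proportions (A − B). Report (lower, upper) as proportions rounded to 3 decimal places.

(-0.046, 0.060)

The two standard errors are √(0.5970×0.4030/469) = 0.02265 and √(0.5900×0.4100/1074) = 0.01501.
Because the samples are independent, SE_diff = √(0.02265² + 0.01501²) = 0.02717.
Using z* = 1.960 for 95%, ME = 1.960 × 0.02717 = 0.05325.
p̂₁ − p̂₂ = 0.0070; interval 0.0070 ± 0.05325 gives (-0.046, 0.060).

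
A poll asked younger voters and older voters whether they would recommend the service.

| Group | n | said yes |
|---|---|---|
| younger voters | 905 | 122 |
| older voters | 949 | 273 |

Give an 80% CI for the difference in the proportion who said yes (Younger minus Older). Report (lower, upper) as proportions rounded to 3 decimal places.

(-0.177, -0.129)

First, p̂₁ = 122/905 = 0.1348; p̂₂ = 273/949 = 0.2877.
The two standard errors are √(0.1348×0.8652/905) = 0.01135 and √(0.2877×0.7123/949) = 0.01469.
Because the samples are independent, SE_diff = √(0.01135² + 0.01469²) = 0.01856.
Using z* = 1.282 for 80%, ME = 1.282 × 0.01856 = 0.02379.
p̂₁ − p̂₂ = -0.1529; interval -0.1529 ± 0.02379 gives (-0.177, -0.129).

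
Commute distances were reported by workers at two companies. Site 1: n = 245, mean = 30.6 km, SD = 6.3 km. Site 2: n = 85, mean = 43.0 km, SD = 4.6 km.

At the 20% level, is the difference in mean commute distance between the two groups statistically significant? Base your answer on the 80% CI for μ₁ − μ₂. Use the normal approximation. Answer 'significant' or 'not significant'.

significant

SE₁ = s₁/√n₁ = 6.3/√245 = 0.4025; SE₂ = 4.6/√85 = 0.4989.
Independent samples, unequal variances: SE_diff = √(SE₁² + SE₂²) = √(0.16200625 + 0.24890121) = 0.6410.
z* = 1.282, so margin of error = 1.282 × 0.6410 = 0.8218.
Difference in means = 30.6 − 43.0 = -12.4000.
-12.4000 ± 0.8218 → (-13.2218, -11.5782).
The interval (-13.2218, -11.5782) does not contain 0, so the difference is significant.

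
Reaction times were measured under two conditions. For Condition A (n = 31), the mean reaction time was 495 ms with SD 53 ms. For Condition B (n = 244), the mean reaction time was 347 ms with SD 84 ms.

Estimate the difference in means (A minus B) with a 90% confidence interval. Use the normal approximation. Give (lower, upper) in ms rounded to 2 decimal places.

Per-group SEs: s₁/√n₁ = 53/√31 = 9.5191, s₂/√n₂ = 84/√244 = 5.3775.
Unpooled SE of the difference: √(90.61326481 + 28.91750625) = 10.9330.
Margin of error = z* · SE = 1.645 × 10.9330 = 17.9848.
x̄₁ − x̄₂ = 495 − 347 = 148.0000.
CI: 148.0000 ± 17.9848 = (130.02, 165.98).

(130.02, 165.98)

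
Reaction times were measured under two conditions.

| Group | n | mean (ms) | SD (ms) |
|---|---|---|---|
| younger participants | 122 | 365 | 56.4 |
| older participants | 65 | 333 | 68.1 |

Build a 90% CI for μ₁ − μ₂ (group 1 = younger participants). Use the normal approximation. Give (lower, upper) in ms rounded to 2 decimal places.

(15.76, 48.24)

Per-group SEs: s₁/√n₁ = 56.4/√122 = 5.1062, s₂/√n₂ = 68.1/√65 = 8.4468.
Unpooled SE of the difference: √(26.07327844 + 71.34843024) = 9.8702.
Margin of error = z* · SE = 1.645 × 9.8702 = 16.2365.
x̄₁ − x̄₂ = 365 − 333 = 32.0000.
CI: 32.0000 ± 16.2365 = (15.76, 48.24).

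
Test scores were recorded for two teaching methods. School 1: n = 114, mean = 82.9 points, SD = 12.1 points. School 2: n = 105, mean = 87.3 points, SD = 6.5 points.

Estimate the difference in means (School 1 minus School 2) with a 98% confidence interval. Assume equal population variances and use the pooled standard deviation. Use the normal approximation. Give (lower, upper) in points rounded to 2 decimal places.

(-7.49, -1.31)

Pooled variance s_p² = [113·12.1² + 104·6.5²] / (114+105−2) = 96.4900, so s_p = 9.8229.
SE_diff = s_p·√(1/n₁ + 1/n₂) = 9.8229·√(1/114 + 1/105) = 1.3287.
z* = 2.326; margin = 2.326 × 1.3287 = 3.0906.
Difference = 82.9 − 87.3 = -4.4000.
-4.4000 ± 3.0906 → (-7.49, -1.31).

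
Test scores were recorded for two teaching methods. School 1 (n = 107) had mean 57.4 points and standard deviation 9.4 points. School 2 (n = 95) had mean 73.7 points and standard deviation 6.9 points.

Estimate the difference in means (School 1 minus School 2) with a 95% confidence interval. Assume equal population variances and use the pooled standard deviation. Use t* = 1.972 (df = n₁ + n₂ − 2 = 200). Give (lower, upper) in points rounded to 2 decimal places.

Pooled variance s_p² = [106·9.4² + 94·6.9²] / (107+95−2) = 69.2075, so s_p = 8.3191.
SE_diff = s_p·√(1/n₁ + 1/n₂) = 8.3191·√(1/107 + 1/95) = 1.1727.
t* = 1.972; margin = 1.972 × 1.1727 = 2.3126.
Difference = 57.4 − 73.7 = -16.3000.
-16.3000 ± 2.3126 → (-18.61, -13.99).

(-18.61, -13.99)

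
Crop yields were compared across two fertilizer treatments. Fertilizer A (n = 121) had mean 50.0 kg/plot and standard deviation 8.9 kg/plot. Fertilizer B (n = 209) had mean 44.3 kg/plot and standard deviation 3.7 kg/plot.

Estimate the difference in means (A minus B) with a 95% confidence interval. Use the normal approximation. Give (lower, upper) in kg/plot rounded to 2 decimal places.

(4.04, 7.36)

Standard errors of each mean: 8.9/√121 = 0.8091 and 3.7/√209 = 0.2559.
SE(x̄₁ − x̄₂) = √(0.8091² + 0.2559²) = 0.8486 for independent samples with unequal variances.
With z* = 1.960, the margin is 1.960 × 0.8486 = 1.6633.
x̄₁ − x̄₂ = 50.0 − 44.3 = 5.7000; the interval is 5.7000 ± 1.6633 = (4.04, 7.36).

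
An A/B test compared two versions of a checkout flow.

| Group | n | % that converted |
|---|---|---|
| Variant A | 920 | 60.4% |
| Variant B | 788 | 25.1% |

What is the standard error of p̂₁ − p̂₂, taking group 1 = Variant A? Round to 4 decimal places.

0.0223

Each SE is √(p̂(1−p̂)/n): √(0.6040·0.3960/920) = 0.01612 and √(0.2510·0.7490/788) = 0.01545.
SE(p̂₁ − p̂₂) = √(SE₁² + SE₂²) = √(0.0002598544 + 0.0002387025) = 0.02233, since the two samples are independent.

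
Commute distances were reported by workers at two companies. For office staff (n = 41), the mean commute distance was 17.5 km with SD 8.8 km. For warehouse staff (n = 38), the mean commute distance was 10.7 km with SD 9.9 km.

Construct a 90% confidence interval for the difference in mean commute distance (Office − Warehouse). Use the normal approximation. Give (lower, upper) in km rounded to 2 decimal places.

(3.32, 10.28)

Standard errors of each mean: 8.8/√41 = 1.3743 and 9.9/√38 = 1.6060.
SE(x̄₁ − x̄₂) = √(1.3743² + 1.6060²) = 2.1137 for independent samples with unequal variances.
With z* = 1.645, the margin is 1.645 × 2.1137 = 3.4770.
x̄₁ − x̄₂ = 17.5 − 10.7 = 6.8000; the interval is 6.8000 ± 3.4770 = (3.32, 10.28).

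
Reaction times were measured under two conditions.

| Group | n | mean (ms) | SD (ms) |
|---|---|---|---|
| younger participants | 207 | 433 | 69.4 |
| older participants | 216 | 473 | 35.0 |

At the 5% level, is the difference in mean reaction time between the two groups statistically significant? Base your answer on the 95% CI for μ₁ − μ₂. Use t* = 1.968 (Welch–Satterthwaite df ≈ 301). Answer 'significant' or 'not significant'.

SE₁ = s₁/√n₁ = 69.4/√207 = 4.8236; SE₂ = 35.0/√216 = 2.3814.
Independent samples, unequal variances: SE_diff = √(SE₁² + SE₂²) = √(23.26711696 + 5.67106596) = 5.3794.
t* = 1.968, so margin of error = 1.968 × 5.3794 = 10.5867.
Difference in means = 433 − 473 = -40.0000.
-40.0000 ± 10.5867 → (-50.5867, -29.4133).
The interval (-50.5867, -29.4133) does not contain 0, so the difference is significant.

significant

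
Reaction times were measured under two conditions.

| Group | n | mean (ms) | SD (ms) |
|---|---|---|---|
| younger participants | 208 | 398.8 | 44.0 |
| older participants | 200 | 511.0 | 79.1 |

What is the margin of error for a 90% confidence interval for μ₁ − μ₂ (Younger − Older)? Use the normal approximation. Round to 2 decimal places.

Standard errors of each mean: 44.0/√208 = 3.0509 and 79.1/√200 = 5.5932.
SE(x̄₁ − x̄₂) = √(3.0509² + 5.5932²) = 6.3712 for independent samples with unequal variances.
With z* = 1.645, the margin is 1.645 × 6.3712 = 10.4806.

10.48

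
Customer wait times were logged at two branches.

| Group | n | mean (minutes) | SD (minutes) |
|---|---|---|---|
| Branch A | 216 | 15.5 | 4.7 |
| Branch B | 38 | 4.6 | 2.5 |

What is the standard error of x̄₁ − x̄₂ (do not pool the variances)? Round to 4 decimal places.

0.5165

Standard errors of each mean: 4.7/√216 = 0.3198 and 2.5/√38 = 0.4056.
SE(x̄₁ − x̄₂) = √(0.3198² + 0.4056²) = 0.5165 for independent samples with unequal variances.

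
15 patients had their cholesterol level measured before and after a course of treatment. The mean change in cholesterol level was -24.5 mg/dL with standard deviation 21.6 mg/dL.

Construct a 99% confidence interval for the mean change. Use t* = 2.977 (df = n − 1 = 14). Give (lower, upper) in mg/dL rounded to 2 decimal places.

This is a matched-pairs design, so SE = s_d/√n = 21.6/√15 = 5.5771.
Margin = 2.977 × 5.5771 = 16.6030; the interval is -24.5 ± 16.6030 = (-41.10, -7.90).

(-41.10, -7.90)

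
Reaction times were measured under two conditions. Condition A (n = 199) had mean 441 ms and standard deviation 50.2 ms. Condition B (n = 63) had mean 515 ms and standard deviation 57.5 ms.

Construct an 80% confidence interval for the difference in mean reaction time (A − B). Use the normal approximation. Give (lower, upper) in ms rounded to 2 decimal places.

Per-group SEs: s₁/√n₁ = 50.2/√199 = 3.5586, s₂/√n₂ = 57.5/√63 = 7.2443.
Unpooled SE of the difference: √(12.66363396 + 52.47988249) = 8.0712.
Margin of error = z* · SE = 1.282 × 8.0712 = 10.3473.
x̄₁ − x̄₂ = 441 − 515 = -74.0000.
CI: -74.0000 ± 10.3473 = (-84.35, -63.65).

(-84.35, -63.65)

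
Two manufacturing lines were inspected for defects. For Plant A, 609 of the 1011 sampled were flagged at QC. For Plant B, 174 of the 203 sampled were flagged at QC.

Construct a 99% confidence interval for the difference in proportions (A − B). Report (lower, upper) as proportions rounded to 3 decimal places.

(-0.329, -0.180)

Sample proportions: 609/1011 = 0.6024, 174/203 = 0.8571.
Each SE is √(p̂(1−p̂)/n): √(0.6024·0.3976/1011) = 0.01539 and √(0.8571·0.1429/203) = 0.02456.
SE(p̂₁ − p̂₂) = √(SE₁² + SE₂²) = √(0.0002368521 + 0.0006031936) = 0.02898, since the two samples are independent.
At 99% confidence z* = 2.576; margin = 2.576 × 0.02898 = 0.07465.
The difference is 0.6024 − 0.8571 = -0.2547, so the interval is -0.2547 ± 0.07465 = (-0.329, -0.180).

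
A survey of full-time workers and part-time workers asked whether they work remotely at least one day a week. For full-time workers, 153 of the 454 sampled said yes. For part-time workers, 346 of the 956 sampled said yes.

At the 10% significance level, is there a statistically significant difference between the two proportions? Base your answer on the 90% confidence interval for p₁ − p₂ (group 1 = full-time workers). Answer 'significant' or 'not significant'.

not significant

Sample proportions: 153/454 = 0.3370, 346/956 = 0.3619.
Each SE is √(p̂(1−p̂)/n): √(0.3370·0.6630/454) = 0.02218 and √(0.3619·0.6381/956) = 0.01554.
SE(p̂₁ − p̂₂) = √(SE₁² + SE₂²) = √(0.0004919524 + 0.0002414916) = 0.02708, since the two samples are independent.
At 90% confidence z* = 1.645; margin = 1.645 × 0.02708 = 0.04455.
The difference is 0.3370 − 0.3619 = -0.0249, so the interval is -0.0249 ± 0.04455 = (-0.06945, 0.01965).
The interval (-0.06945, 0.01965) contains 0, so the difference is not significant.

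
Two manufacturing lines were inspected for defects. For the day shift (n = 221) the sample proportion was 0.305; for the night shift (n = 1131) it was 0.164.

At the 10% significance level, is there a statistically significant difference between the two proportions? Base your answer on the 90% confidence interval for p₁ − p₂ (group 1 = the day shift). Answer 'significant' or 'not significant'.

Each SE is √(p̂(1−p̂)/n): √(0.3050·0.6950/221) = 0.03097 and √(0.1640·0.8360/1131) = 0.01101.
SE(p̂₁ − p̂₂) = √(SE₁² + SE₂²) = √(0.0009591409 + 0.0001212201) = 0.03287, since the two samples are independent.
At 90% confidence z* = 1.645; margin = 1.645 × 0.03287 = 0.05407.
The difference is 0.3050 − 0.1640 = 0.1410, so the interval is 0.1410 ± 0.05407 = (0.08693, 0.19507).
The interval (0.08693, 0.19507) does not contain 0, so the difference is significant.

significant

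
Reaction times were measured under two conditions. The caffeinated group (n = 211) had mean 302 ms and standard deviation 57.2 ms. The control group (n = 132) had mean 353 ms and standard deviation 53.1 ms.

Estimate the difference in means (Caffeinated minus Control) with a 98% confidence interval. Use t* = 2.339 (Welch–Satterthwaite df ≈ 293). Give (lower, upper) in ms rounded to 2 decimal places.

SE₁ = s₁/√n₁ = 57.2/√211 = 3.9378; SE₂ = 53.1/√132 = 4.6218.
Independent samples, unequal variances: SE_diff = √(SE₁² + SE₂²) = √(15.50626884 + 21.36103524) = 6.0718.
t* = 2.339, so margin of error = 2.339 × 6.0718 = 14.2019.
Difference in means = 302 − 353 = -51.0000.
-51.0000 ± 14.2019 → (-65.20, -36.80).

(-65.20, -36.80)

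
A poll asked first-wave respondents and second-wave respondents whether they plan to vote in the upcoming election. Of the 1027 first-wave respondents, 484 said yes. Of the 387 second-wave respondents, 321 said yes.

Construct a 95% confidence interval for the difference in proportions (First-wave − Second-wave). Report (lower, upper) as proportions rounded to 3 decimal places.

(-0.407, -0.310)

First, p̂₁ = 484/1027 = 0.4713; p̂₂ = 321/387 = 0.8295.
The two standard errors are √(0.4713×0.5287/1027) = 0.01558 and √(0.8295×0.1705/387) = 0.01912.
Because the samples are independent, SE_diff = √(0.01558² + 0.01912²) = 0.02466.
Using z* = 1.960 for 95%, ME = 1.960 × 0.02466 = 0.04833.
p̂₁ − p̂₂ = -0.3582; interval -0.3582 ± 0.04833 gives (-0.407, -0.310).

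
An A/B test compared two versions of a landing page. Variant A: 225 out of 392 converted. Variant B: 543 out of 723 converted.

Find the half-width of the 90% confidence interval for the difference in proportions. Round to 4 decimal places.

Sample proportions: 225/392 = 0.5740, 543/723 = 0.7510.
Each SE is √(p̂(1−p̂)/n): √(0.5740·0.4260/392) = 0.02498 and √(0.7510·0.2490/723) = 0.01608.
SE(p̂₁ − p̂₂) = √(SE₁² + SE₂²) = √(0.0006240004 + 0.0002585664) = 0.02971, since the two samples are independent.
At 90% confidence z* = 1.645; margin = 1.645 × 0.02971 = 0.04887.

0.0489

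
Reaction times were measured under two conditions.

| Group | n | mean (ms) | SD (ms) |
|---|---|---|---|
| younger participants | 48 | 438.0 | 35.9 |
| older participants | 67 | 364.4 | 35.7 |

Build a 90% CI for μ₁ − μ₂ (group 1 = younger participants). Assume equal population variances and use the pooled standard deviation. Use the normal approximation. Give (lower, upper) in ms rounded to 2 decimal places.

(62.47, 84.73)

s_p = √[((n₁−1)s₁² + (n₂−1)s₂²)/(n₁+n₂−2)] = √[(47·35.9² + 66·35.7²)/113] = 35.7833.
SE = 35.7833·√(1/48 + 1/67) = 6.7666.
With z* = 1.645, margin = 1.645 × 6.7666 = 11.1311.
x̄₁ − x̄₂ = 438.0 − 364.4 = 73.6000; interval 73.6000 ± 11.1311 = (62.47, 84.73).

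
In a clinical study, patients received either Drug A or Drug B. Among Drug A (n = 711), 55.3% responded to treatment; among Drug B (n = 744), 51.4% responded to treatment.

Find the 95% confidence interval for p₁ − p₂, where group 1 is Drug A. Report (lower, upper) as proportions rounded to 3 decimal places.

SE₁ = √(p̂₁(1−p̂₁)/n₁) = √(0.5530·0.4470/711) = 0.01865; SE₂ = √(0.5140·0.4860/744) = 0.01832.
Independent samples: SE of the difference = √(SE₁² + SE₂²) = √(0.0003478225 + 0.0003356224) = 0.02614.
z* for 95% confidence is 1.960, so the margin of error is 1.960 × 0.02614 = 0.05123.
Point estimate p̂₁ − p̂₂ = 0.5530 − 0.5140 = 0.0390.
0.0390 ± 0.05123 → (-0.012, 0.090).

(-0.012, 0.090)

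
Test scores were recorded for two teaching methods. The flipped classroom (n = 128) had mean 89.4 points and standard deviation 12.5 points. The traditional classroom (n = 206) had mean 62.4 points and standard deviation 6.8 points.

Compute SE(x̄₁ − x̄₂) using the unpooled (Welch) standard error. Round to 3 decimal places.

1.202

Standard errors of each mean: 12.5/√128 = 1.1049 and 6.8/√206 = 0.4738.
SE(x̄₁ − x̄₂) = √(1.1049² + 0.4738²) = 1.2022 for independent samples with unequal variances.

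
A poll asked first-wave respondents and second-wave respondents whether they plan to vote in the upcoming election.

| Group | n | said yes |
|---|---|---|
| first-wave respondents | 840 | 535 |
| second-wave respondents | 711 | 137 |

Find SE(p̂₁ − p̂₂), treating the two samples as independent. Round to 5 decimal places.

p̂₁ = 535/840 = 0.6369 and p̂₂ = 137/711 = 0.1927.
SE₁ = √(p̂₁(1−p̂₁)/n₁) = √(0.6369·0.3631/840) = 0.01659; SE₂ = √(0.1927·0.8073/711) = 0.01479.
Independent samples: SE of the difference = √(SE₁² + SE₂²) = √(0.0002752281 + 0.0002187441) = 0.02223.

0.02223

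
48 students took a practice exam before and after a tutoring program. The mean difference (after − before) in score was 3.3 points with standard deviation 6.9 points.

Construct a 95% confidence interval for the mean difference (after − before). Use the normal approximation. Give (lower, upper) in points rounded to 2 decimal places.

Paired design: SE = s_d/√n = 6.9/√48 = 0.9959.
z* = 1.960; margin of error = 1.960 × 0.9959 = 1.9520.
3.3 ± 1.9520 → (1.35, 5.25).

(1.35, 5.25)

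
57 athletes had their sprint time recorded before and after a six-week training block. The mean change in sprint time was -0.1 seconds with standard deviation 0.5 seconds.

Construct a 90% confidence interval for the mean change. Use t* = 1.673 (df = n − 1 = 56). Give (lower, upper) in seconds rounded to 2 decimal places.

(-0.21, 0.01)

This is a matched-pairs design, so SE = s_d/√n = 0.5/√57 = 0.0662.
Margin = 1.673 × 0.0662 = 0.1108; the interval is -0.1 ± 0.1108 = (-0.21, 0.01).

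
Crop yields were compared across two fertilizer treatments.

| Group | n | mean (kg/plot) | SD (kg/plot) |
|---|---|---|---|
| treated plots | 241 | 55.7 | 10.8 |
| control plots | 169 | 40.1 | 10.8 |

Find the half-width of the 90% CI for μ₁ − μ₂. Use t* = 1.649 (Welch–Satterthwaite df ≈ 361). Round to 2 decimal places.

1.79

Standard errors of each mean: 10.8/√241 = 0.6957 and 10.8/√169 = 0.8308.
SE(x̄₁ − x̄₂) = √(0.6957² + 0.8308²) = 1.0836 for independent samples with unequal variances.
With t* = 1.649, the margin is 1.649 × 1.0836 = 1.7869.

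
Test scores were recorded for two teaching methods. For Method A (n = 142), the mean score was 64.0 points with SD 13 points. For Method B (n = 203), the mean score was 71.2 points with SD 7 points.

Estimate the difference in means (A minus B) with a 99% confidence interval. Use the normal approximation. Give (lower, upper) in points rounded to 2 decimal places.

(-10.28, -4.12)

Standard errors of each mean: 13/√142 = 1.0909 and 7/√203 = 0.4913.
SE(x̄₁ − x̄₂) = √(1.0909² + 0.4913²) = 1.1964 for independent samples with unequal variances.
With z* = 2.576, the margin is 2.576 × 1.1964 = 3.0819.
x̄₁ − x̄₂ = 64.0 − 71.2 = -7.2000; the interval is -7.2000 ± 3.0819 = (-10.28, -4.12).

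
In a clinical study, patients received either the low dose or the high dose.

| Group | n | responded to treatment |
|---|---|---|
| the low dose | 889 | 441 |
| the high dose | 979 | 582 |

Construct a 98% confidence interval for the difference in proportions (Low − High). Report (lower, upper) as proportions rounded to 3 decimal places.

(-0.152, -0.045)

p̂₁ = 441/889 = 0.4961 and p̂₂ = 582/979 = 0.5945.
SE₁ = √(p̂₁(1−p̂₁)/n₁) = √(0.4961·0.5039/889) = 0.01677; SE₂ = √(0.5945·0.4055/979) = 0.01569.
Independent samples: SE of the difference = √(SE₁² + SE₂²) = √(0.0002812329 + 0.0002461761) = 0.02297.
z* for 98% confidence is 2.326, so the margin of error is 2.326 × 0.02297 = 0.05343.
Point estimate p̂₁ − p̂₂ = 0.4961 − 0.5945 = -0.0984.
-0.0984 ± 0.05343 → (-0.152, -0.045).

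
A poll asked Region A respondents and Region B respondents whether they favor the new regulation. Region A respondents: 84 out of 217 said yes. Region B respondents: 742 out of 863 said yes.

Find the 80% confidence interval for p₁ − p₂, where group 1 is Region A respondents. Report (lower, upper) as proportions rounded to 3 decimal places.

Sample proportions: 84/217 = 0.3871, 742/863 = 0.8598.
Each SE is √(p̂(1−p̂)/n): √(0.3871·0.6129/217) = 0.03307 and √(0.8598·0.1402/863) = 0.01182.
SE(p̂₁ − p̂₂) = √(SE₁² + SE₂²) = √(0.0010936249 + 0.0001397124) = 0.03512, since the two samples are independent.
At 80% confidence z* = 1.282; margin = 1.282 × 0.03512 = 0.04502.
The difference is 0.3871 − 0.8598 = -0.4727, so the interval is -0.4727 ± 0.04502 = (-0.518, -0.428).

(-0.518, -0.428)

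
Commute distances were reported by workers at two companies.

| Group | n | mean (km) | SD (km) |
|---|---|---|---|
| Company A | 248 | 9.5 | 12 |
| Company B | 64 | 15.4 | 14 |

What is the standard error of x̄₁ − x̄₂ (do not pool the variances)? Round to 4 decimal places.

SE₁ = s₁/√n₁ = 12/√248 = 0.7620; SE₂ = 14/√64 = 1.7500.
Independent samples, unequal variances: SE_diff = √(SE₁² + SE₂²) = √(0.580644 + 3.0625) = 1.9087.

1.9087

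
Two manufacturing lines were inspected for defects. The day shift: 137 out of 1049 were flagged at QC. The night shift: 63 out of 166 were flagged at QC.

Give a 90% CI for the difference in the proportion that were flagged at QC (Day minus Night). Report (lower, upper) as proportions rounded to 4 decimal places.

(-0.3132, -0.1846)

First, p̂₁ = 137/1049 = 0.1306; p̂₂ = 63/166 = 0.3795.
The two standard errors are √(0.1306×0.8694/1049) = 0.01040 and √(0.3795×0.6205/166) = 0.03766.
Because the samples are independent, SE_diff = √(0.01040² + 0.03766²) = 0.03907.
Using z* = 1.645 for 90%, ME = 1.645 × 0.03907 = 0.06427.
p̂₁ − p̂₂ = -0.2489; interval -0.2489 ± 0.06427 gives (-0.3132, -0.1846).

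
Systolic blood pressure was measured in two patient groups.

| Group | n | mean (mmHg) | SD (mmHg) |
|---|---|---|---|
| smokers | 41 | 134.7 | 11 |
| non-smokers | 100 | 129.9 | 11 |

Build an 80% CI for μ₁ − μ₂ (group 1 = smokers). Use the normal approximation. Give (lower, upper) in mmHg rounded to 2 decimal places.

Standard errors of each mean: 11/√41 = 1.7179 and 11/√100 = 1.1000.
SE(x̄₁ − x̄₂) = √(1.7179² + 1.1000²) = 2.0399 for independent samples with unequal variances.
With z* = 1.282, the margin is 1.282 × 2.0399 = 2.6152.
x̄₁ − x̄₂ = 134.7 − 129.9 = 4.8000; the interval is 4.8000 ± 2.6152 = (2.18, 7.42).

(2.18, 7.42)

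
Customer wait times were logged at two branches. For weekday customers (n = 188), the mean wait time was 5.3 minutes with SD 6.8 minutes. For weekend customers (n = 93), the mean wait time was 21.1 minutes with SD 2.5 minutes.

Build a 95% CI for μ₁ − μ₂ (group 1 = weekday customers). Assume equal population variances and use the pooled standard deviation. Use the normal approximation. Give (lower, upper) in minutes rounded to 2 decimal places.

(-17.23, -14.37)

Pooled variance s_p² = [187·6.8² + 92·2.5²] / (188+93−2) = 33.0533, so s_p = 5.7492.
SE_diff = s_p·√(1/n₁ + 1/n₂) = 5.7492·√(1/188 + 1/93) = 0.7289.
z* = 1.960; margin = 1.960 × 0.7289 = 1.4286.
Difference = 5.3 − 21.1 = -15.8000.
-15.8000 ± 1.4286 → (-17.23, -14.37).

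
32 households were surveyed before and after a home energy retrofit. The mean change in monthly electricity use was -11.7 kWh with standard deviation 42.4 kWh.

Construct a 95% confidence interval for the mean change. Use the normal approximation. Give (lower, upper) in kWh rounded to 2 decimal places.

Paired design: SE = s_d/√n = 42.4/√32 = 7.4953.
z* = 1.960; margin of error = 1.960 × 7.4953 = 14.6908.
-11.7 ± 14.6908 → (-26.39, 2.99).

(-26.39, 2.99)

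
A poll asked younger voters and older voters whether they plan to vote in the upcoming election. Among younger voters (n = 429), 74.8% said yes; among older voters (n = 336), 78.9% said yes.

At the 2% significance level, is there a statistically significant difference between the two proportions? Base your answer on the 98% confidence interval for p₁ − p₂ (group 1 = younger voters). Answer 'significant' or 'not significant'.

The two standard errors are √(0.7480×0.2520/429) = 0.02096 and √(0.7890×0.2110/336) = 0.02226.
Because the samples are independent, SE_diff = √(0.02096² + 0.02226²) = 0.03057.
Using z* = 2.326 for 98%, ME = 2.326 × 0.03057 = 0.07111.
p̂₁ − p̂₂ = -0.0410; interval -0.0410 ± 0.07111 gives (-0.11211, 0.03011).
The interval (-0.11211, 0.03011) contains 0, so the difference is not significant.

not significant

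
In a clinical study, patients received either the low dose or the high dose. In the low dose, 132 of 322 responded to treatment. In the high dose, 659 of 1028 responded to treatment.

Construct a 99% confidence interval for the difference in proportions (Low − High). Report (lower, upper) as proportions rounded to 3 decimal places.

(-0.312, -0.151)

First, p̂₁ = 132/322 = 0.4099; p̂₂ = 659/1028 = 0.6411.
The two standard errors are √(0.4099×0.5901/322) = 0.02741 and √(0.6411×0.3589/1028) = 0.01496.
Because the samples are independent, SE_diff = √(0.02741² + 0.01496²) = 0.03123.
Using z* = 2.576 for 99%, ME = 2.576 × 0.03123 = 0.08045.
p̂₁ − p̂₂ = -0.2312; interval -0.2312 ± 0.08045 gives (-0.312, -0.151).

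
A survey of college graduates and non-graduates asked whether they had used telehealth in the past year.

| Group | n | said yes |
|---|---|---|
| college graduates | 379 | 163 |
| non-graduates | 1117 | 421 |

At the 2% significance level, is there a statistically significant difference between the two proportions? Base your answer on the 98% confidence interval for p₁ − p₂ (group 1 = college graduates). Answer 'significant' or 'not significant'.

not significant

p̂₁ = 163/379 = 0.4301 and p̂₂ = 421/1117 = 0.3769.
SE₁ = √(p̂₁(1−p̂₁)/n₁) = √(0.4301·0.5699/379) = 0.02543; SE₂ = √(0.3769·0.6231/1117) = 0.01450.
Independent samples: SE of the difference = √(SE₁² + SE₂²) = √(0.0006466849 + 0.00021025) = 0.02927.
z* for 98% confidence is 2.326, so the margin of error is 2.326 × 0.02927 = 0.06808.
Point estimate p̂₁ − p̂₂ = 0.4301 − 0.3769 = 0.0532.
0.0532 ± 0.06808 → (-0.01488, 0.12128).
The interval (-0.01488, 0.12128) contains 0, so the difference is not significant.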